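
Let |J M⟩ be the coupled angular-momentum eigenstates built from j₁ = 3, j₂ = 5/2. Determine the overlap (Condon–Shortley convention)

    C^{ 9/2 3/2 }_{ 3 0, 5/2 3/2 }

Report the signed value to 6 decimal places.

triangle: 1!×5!×4!/11! = 2880/39916800
(j±m)!: 3!×3!×4!×1!×6!×3! = 3732480
prefactor² = (2J+1)×Δ×N² = 207360/77
  k=0: +1/(0!×1!×3!×4!×2!×0!) = 1/288
  k=1: −1/(1!×0!×2!×3!×3!×1!) = -1/72
Σ = -1/96  ⇒  CG² = 207360/77×(-1/96)² = 45/154
CG = −√(45/154) = -0.540562

-0.540562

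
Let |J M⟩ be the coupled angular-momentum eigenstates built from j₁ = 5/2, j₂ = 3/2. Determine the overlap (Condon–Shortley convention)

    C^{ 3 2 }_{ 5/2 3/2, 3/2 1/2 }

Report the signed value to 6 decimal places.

+√(1/12) = +0.288675

j₁+j₂−J=1  J+j₁−j₂=4  J−j₁+j₂=2  j₁+j₂+J+1=8
(j₁±m₁, j₂±m₂, J±M) = (4,1,2,1,5,1)
P² = 48
sum k=0..1:
  [0] +1/12 = 1/12
  [1] −1/24 = -1/24
S = 1/24
C² = P²·S² = 1/12 ; C = +0.288675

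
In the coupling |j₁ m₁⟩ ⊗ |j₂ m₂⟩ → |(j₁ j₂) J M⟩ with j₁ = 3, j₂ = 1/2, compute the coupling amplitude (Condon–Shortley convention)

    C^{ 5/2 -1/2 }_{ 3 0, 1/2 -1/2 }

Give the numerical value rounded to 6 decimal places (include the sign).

+√(3/7) ≈ +0.654654

triangle: 1!·5!·0!/7! = 120/5040
(j±m)!: 3!·3!·0!·1!·2!·3! = 432
prefactor² = (2J+1)·Δ·N² = 432/7
  k=0: +1/(0!·1!·3!·0!·2!·0!) = 1/12
Σ = 1/12  ⇒  CG² = 432/7·1/12² = 3/7
CG = +√(3/7) = +0.654654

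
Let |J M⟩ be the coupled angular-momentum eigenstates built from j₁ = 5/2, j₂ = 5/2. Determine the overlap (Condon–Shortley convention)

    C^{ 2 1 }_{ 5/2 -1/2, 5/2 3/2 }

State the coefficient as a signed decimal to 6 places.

+0.377964

triangle: 3!×2!×2!/8! = 24/40320
(j±m)!: 2!×3!×4!×1!×3!×1! = 1728
prefactor² = (2J+1)×Δ×N² = 36/7
  k=2: +1/(2!×1!×1!×2!×1!×0!) = 1/4
  k=3: −1/(3!×0!×0!×1!×2!×1!) = -1/12
Σ = 1/6  ⇒  CG² = 36/7×1/6² = 1/7
CG = +√(1/7) = +0.377964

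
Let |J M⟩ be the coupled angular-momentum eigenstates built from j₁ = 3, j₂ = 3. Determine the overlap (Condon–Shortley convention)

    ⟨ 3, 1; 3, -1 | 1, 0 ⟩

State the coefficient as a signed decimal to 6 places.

+√(1/28) = +0.188982

√[3·5!1!1!/8! · 4!2!2!4!1!1!] = √(144/7)
  +(−1)^1/∏(1,4,1,1,0,0)! = -1/24  (running -1/24)
  +(−1)^2/∏(2,3,0,0,1,1)! = 1/12  (running 1/24)
⟨..|..⟩ = √(144/7)·(1/24) = +0.188982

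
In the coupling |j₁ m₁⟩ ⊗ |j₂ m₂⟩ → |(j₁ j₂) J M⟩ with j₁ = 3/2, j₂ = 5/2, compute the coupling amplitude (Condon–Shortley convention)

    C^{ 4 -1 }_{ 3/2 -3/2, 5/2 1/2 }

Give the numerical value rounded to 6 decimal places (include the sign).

triangle: 0!×3!×5!/9! = 720/362880
(j±m)!: 0!×3!×3!×2!×3!×5! = 51840
prefactor² = (2J+1)×Δ×N² = 6480/7
  k=0: +1/(0!×0!×3!×3!×0!×2!) = 1/72
Σ = 1/72  ⇒  CG² = 6480/7×1/72² = 5/28
CG = +√(5/28) = +0.422577

+0.422577  (= +√(5/28))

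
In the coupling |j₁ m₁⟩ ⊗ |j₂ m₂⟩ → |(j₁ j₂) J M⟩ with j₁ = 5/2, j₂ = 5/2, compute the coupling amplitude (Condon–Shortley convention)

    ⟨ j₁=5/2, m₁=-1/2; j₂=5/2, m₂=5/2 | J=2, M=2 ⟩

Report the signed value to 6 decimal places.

triangle: 3!*2!*2!/8! = 24/40320
(j±m)!: 2!*3!*5!*0!*4!*0! = 34560
prefactor² = (2J+1)*Δ*N² = 720/7
  k=3: −1/(3!*0!*0!*2!*2!*0!) = -1/24
Σ = -1/24  ⇒  CG² = 720/7*(-1/24)² = 5/28
CG = −√(5/28) = -0.422577

−√(5/28) ≈ -0.422577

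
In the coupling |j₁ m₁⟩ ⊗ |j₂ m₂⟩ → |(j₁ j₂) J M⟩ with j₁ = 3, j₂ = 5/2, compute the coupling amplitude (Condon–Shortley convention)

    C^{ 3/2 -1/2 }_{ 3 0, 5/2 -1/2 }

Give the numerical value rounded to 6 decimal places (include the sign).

√[4·4!2!1!/8! · 3!3!2!3!1!2!] = √(144/35)
  +(−1)^1/∏(1,3,2,1,0,0)! = -1/12  (running -1/12)
  +(−1)^2/∏(2,2,1,0,1,1)! = 1/4  (running 1/6)
⟨..|..⟩ = √(144/35)·(1/6) = +0.338062

+√(4/35) ≈ +0.338062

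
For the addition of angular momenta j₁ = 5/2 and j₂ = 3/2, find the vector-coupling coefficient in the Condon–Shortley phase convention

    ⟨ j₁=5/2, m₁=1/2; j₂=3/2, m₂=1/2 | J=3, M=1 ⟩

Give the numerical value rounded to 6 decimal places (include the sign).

−√(1/60) ≈ -0.129099

j₁+j₂−J=1  J+j₁−j₂=4  J−j₁+j₂=2  j₁+j₂+J+1=8
(j₁±m₁, j₂±m₂, J±M) = (3,2,2,1,4,2)
P² = 48/5
sum k=0..1:
  [0] +1/8 = 1/8
  [1] −1/6 = -1/6
S = -1/24
C² = P²·S² = 1/60 ; C = -0.129099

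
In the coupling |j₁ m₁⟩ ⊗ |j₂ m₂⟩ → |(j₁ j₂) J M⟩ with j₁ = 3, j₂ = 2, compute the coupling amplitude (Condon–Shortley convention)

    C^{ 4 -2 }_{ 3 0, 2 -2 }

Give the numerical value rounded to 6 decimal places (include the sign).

√[9·1!5!3!/10! · 3!3!0!4!2!6!] = √(15552/7)
  +(−1)^0/∏(0,1,3,0,2,3)! = 1/72  (running 1/72)
⟨..|..⟩ = √(15552/7)·(1/72) = +0.654654

+0.654654  (= +√(3/7))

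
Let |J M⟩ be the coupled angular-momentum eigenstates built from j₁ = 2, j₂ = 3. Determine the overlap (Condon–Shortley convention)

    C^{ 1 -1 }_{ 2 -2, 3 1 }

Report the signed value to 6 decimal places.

+√(1/35) ≈ +0.169031

√[3·4!0!2!/7! · 0!4!4!2!0!2!] = √(2304/35)
  +(−1)^4/∏(4,0,0,0,0,2)! = 1/48  (running 1/48)
⟨..|..⟩ = √(2304/35)·(1/48) = +0.169031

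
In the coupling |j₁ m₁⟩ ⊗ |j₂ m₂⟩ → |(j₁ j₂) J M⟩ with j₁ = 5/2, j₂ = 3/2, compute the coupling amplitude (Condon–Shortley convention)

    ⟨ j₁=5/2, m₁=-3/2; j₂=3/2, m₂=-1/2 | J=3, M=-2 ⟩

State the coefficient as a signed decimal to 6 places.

−√(1/12) ≈ -0.288675

√[7·1!4!2!/8! · 1!4!1!2!1!5!] = √(48)
  +(−1)^0/∏(0,1,4,1,0,1)! = 1/24  (running 1/24)
  +(−1)^1/∏(1,0,3,0,1,2)! = -1/12  (running -1/24)
⟨..|..⟩ = √(48)·(-1/24) = -0.288675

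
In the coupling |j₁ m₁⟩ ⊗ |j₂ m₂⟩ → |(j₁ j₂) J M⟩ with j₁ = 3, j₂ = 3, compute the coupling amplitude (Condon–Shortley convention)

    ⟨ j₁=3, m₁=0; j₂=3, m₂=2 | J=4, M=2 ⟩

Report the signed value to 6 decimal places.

+0.139573  (= +√(3/154))

√[9·2!4!4!/11! · 3!3!5!1!6!2!] = √(124416/77)
  +(−1)^1/∏(1,1,2,4,2,0)! = -1/96  (running -1/96)
  +(−1)^2/∏(2,0,1,3,3,1)! = 1/72  (running 1/288)
⟨..|..⟩ = √(124416/77)·(1/288) = +0.139573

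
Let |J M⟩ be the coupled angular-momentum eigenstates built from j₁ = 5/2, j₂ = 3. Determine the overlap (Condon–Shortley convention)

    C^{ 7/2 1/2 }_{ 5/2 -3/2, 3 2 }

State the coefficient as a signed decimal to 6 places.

+0.563436  (= +√(20/63))

√[8·2!3!4!/10! · 1!4!5!1!4!3!] = √(9216/35)
  +(−1)^1/∏(1,1,3,4,0,0)! = -1/144  (running -1/144)
  +(−1)^2/∏(2,0,2,3,1,1)! = 1/24  (running 5/144)
⟨..|..⟩ = √(9216/35)·(5/144) = +0.563436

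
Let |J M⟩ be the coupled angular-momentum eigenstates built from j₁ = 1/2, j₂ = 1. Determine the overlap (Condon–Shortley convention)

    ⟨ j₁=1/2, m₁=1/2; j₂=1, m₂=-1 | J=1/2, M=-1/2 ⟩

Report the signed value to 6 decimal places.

j₁+j₂−J=1  J+j₁−j₂=0  J−j₁+j₂=1  j₁+j₂+J+1=3
(j₁±m₁, j₂±m₂, J±M) = (1,0,0,2,0,1)
P² = 2/3
sum k=0..0:
  [0] +1/1 = 1
S = 1
C² = P²·S² = 2/3 ; C = +0.816497

+√(2/3) ≈ +0.816497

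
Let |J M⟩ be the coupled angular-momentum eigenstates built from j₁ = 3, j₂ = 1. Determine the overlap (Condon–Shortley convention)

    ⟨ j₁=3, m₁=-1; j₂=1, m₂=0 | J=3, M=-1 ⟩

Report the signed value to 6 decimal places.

-0.288675  (= −√(1/12))

triangle: 1!×5!×1!/8! = 120/40320
(j±m)!: 2!×4!×1!×1!×2!×4! = 2304
prefactor² = (2J+1)×Δ×N² = 48
  k=0: +1/(0!×1!×4!×1!×1!×0!) = 1/24
  k=1: −1/(1!×0!×3!×0!×2!×1!) = -1/12
Σ = -1/24  ⇒  CG² = 48×(-1/24)² = 1/12
CG = −√(1/12) = -0.288675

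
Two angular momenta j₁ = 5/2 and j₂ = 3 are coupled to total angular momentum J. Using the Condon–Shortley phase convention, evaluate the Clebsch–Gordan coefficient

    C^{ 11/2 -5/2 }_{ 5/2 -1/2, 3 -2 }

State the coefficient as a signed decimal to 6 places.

+0.603023

√[12·0!5!6!/12! · 2!3!1!5!3!8!] = √(8294400/11)
  +(−1)^0/∏(0,0,3,1,2,5)! = 1/1440  (running 1/1440)
⟨..|..⟩ = √(8294400/11)·(1/1440) = +0.603023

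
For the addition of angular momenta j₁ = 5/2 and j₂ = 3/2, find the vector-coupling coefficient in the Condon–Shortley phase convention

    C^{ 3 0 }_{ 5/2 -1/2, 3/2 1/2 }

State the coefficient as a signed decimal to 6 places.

−√(1/5) = -0.447214

√[7·1!4!2!/8! · 2!3!2!1!3!3!] = √(36/5)
  +(−1)^0/∏(0,1,3,2,1,0)! = 1/12  (running 1/12)
  +(−1)^1/∏(1,0,2,1,2,1)! = -1/4  (running -1/6)
⟨..|..⟩ = √(36/5)·(-1/6) = -0.447214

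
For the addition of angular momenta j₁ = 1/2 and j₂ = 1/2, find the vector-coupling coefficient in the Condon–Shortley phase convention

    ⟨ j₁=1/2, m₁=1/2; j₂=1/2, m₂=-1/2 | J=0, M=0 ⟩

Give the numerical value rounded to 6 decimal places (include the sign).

√[1·1!0!0!/2! · 1!0!0!1!0!0!] = √(1/2)
  +(−1)^0/∏(0,1,0,0,0,0)! = 1  (running 1)
⟨..|..⟩ = √(1/2)·(1) = +0.707107

+√(1/2) = +0.707107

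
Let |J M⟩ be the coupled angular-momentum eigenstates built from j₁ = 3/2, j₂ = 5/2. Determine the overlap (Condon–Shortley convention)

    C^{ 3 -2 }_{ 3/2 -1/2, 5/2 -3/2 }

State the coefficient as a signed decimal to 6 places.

+0.288675  (= +√(1/12))

√[7·1!2!4!/8! · 1!2!1!4!1!5!] = √(48)
  +(−1)^0/∏(0,1,2,1,0,3)! = 1/12  (running 1/12)
  +(−1)^1/∏(1,0,1,0,1,4)! = -1/24  (running 1/24)
⟨..|..⟩ = √(48)·(1/24) = +0.288675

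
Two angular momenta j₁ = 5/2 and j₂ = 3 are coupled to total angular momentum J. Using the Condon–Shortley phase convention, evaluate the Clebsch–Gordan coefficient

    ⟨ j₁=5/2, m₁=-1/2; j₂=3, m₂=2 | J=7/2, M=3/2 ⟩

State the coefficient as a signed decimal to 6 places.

+√(2/21) = +0.308607

j₁+j₂−J=2  J+j₁−j₂=3  J−j₁+j₂=4  j₁+j₂+J+1=10
(j₁±m₁, j₂±m₂, J±M) = (2,3,5,1,5,2)
P² = 1536/7
sum k=1..2:
  [1] −1/48 = -1/48
  [2] +1/24 = 1/24
S = 1/48
C² = P²·S² = 2/21 ; C = +0.308607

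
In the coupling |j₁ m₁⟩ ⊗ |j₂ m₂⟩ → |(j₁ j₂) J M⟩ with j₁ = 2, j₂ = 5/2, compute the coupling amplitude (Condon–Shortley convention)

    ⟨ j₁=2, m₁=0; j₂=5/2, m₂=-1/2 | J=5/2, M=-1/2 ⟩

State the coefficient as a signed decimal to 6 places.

−√(8/35) ≈ -0.478091

j₁+j₂−J=2  J+j₁−j₂=2  J−j₁+j₂=3  j₁+j₂+J+1=8
(j₁±m₁, j₂±m₂, J±M) = (2,2,2,3,2,3)
P² = 72/35
sum k=0..2:
  [0] +1/8 = 1/8
  [1] −1/2 = -1/2
  [2] +1/24 = 1/24
S = -1/3
C² = P²·S² = 8/35 ; C = -0.478091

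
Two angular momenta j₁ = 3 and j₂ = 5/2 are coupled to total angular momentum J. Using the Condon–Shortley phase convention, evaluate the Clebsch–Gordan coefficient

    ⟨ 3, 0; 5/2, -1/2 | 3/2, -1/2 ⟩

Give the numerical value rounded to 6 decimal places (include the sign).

+0.338062  (= +√(4/35))

triangle: 4!×2!×1!/8! = 48/40320
(j±m)!: 3!×3!×2!×3!×1!×2! = 864
prefactor² = (2J+1)×Δ×N² = 144/35
  k=1: −1/(1!×3!×2!×1!×0!×0!) = -1/12
  k=2: +1/(2!×2!×1!×0!×1!×1!) = 1/4
Σ = 1/6  ⇒  CG² = 144/35×1/6² = 4/35
CG = +√(4/35) = +0.338062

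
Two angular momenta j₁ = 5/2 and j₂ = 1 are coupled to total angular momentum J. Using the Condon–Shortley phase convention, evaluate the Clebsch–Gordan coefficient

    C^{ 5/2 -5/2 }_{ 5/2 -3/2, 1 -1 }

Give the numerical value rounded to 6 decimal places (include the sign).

j₁+j₂−J=1  J+j₁−j₂=4  J−j₁+j₂=1  j₁+j₂+J+1=7
(j₁±m₁, j₂±m₂, J±M) = (1,4,0,2,0,5)
P² = 1152/7
sum k=0..0:
  [0] +1/24 = 1/24
S = 1/24
C² = P²·S² = 2/7 ; C = +0.534522

+0.534522  (= +√(2/7))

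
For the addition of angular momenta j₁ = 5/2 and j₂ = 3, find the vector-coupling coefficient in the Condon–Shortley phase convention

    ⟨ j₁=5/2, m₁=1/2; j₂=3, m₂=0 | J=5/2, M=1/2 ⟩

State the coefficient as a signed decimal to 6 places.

-0.276026  (= −√(8/105))

j₁+j₂−J=3  J+j₁−j₂=2  J−j₁+j₂=3  j₁+j₂+J+1=9
(j₁±m₁, j₂±m₂, J±M) = (3,2,3,3,3,2)
P² = 216/35
sum k=0..2:
  [0] +1/72 = 1/72
  [1] −1/4 = -1/4
  [2] +1/8 = 1/8
S = -1/9
C² = P²·S² = 8/105 ; C = -0.276026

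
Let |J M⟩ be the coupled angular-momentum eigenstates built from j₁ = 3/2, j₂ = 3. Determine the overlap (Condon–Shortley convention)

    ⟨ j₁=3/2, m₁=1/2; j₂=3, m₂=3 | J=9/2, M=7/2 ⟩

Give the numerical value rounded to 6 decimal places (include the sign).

triangle: 0!·3!·6!/10! = 4320/3628800
(j±m)!: 2!·1!·6!·0!·8!·1! = 58060800
prefactor² = (2J+1)·Δ·N² = 691200
  k=0: +1/(0!·0!·1!·6!·2!·0!) = 1/1440
Σ = 1/1440  ⇒  CG² = 691200·1/1440² = 1/3
CG = +√(1/3) = +0.577350

+√(1/3) ≈ +0.577350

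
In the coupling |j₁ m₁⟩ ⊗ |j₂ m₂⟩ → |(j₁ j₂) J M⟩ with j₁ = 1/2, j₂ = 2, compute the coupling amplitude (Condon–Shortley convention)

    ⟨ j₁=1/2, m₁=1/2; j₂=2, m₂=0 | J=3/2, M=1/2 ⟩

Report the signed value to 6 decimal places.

+0.632456  (= +√(2/5))

triangle: 1!*0!*3!/5! = 6/120
(j±m)!: 1!*0!*2!*2!*2!*1! = 8
prefactor² = (2J+1)*Δ*N² = 8/5
  k=0: +1/(0!*1!*0!*2!*0!*1!) = 1/2
Σ = 1/2  ⇒  CG² = 8/5*1/2² = 2/5
CG = +√(2/5) = +0.632456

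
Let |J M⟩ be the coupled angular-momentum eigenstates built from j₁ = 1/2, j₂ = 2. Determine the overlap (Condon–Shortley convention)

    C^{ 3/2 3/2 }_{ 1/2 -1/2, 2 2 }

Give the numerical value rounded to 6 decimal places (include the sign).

-0.894427

√[4·1!0!3!/5! · 0!1!4!0!3!0!] = √(144/5)
  +(−1)^1/∏(1,0,0,3,0,0)! = -1/6  (running -1/6)
⟨..|..⟩ = √(144/5)·(-1/6) = -0.894427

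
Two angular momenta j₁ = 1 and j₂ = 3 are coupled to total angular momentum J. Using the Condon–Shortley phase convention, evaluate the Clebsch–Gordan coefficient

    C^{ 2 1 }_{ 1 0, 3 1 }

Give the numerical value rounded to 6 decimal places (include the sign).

j₁+j₂−J=2  J+j₁−j₂=0  J−j₁+j₂=4  j₁+j₂+J+1=7
(j₁±m₁, j₂±m₂, J±M) = (1,1,4,2,3,1)
P² = 96/7
sum k=1..1:
  [1] −1/6 = -1/6
S = -1/6
C² = P²·S² = 8/21 ; C = -0.617213

-0.617213  (= −√(8/21))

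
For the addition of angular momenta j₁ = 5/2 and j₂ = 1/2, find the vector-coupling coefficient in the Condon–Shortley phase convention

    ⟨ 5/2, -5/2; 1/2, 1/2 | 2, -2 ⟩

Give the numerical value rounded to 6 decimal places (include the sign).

-0.912871  (= −√(5/6))

triangle: 1!*4!*0!/6! = 24/720
(j±m)!: 0!*5!*1!*0!*0!*4! = 2880
prefactor² = (2J+1)*Δ*N² = 480
  k=1: −1/(1!*0!*4!*0!*0!*0!) = -1/24
Σ = -1/24  ⇒  CG² = 480*(-1/24)² = 5/6
CG = −√(5/6) = -0.912871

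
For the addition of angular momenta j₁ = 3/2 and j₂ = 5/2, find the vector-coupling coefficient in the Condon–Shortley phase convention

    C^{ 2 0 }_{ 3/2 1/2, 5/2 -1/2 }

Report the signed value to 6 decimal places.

-0.267261

√[5·2!1!3!/7! · 2!1!2!3!2!2!] = √(8/7)
  +(−1)^0/∏(0,2,1,2,0,1)! = 1/4  (running 1/4)
  +(−1)^1/∏(1,1,0,1,1,2)! = -1/2  (running -1/4)
⟨..|..⟩ = √(8/7)·(-1/4) = -0.267261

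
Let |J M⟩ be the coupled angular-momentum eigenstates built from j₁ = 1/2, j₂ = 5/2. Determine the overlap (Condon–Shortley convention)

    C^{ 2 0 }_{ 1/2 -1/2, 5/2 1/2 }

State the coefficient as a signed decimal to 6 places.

−√(1/2) ≈ -0.707107

j₁+j₂−J=1  J+j₁−j₂=0  J−j₁+j₂=4  j₁+j₂+J+1=6
(j₁±m₁, j₂±m₂, J±M) = (0,1,3,2,2,2)
P² = 8
sum k=1..1:
  [1] −1/4 = -1/4
S = -1/4
C² = P²·S² = 1/2 ; C = -0.707107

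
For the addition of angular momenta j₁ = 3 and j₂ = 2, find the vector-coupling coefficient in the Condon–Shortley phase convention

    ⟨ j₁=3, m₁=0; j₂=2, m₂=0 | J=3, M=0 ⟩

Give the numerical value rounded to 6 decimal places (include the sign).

j₁+j₂−J=2  J+j₁−j₂=4  J−j₁+j₂=2  j₁+j₂+J+1=9
(j₁±m₁, j₂±m₂, J±M) = (3,3,2,2,3,3)
P² = 48/5
sum k=0..2:
  [0] +1/24 = 1/24
  [1] −1/4 = -1/4
  [2] +1/24 = 1/24
S = -1/6
C² = P²·S² = 4/15 ; C = -0.516398

−√(4/15) ≈ -0.516398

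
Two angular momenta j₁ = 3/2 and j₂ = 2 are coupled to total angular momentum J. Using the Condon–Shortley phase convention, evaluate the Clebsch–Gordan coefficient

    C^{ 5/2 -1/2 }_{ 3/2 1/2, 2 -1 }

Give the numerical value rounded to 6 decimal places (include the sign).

+√(5/14) ≈ +0.597614

√[6·1!2!3!/7! · 2!1!1!3!2!3!] = √(72/35)
  +(−1)^0/∏(0,1,1,1,1,2)! = 1/2  (running 1/2)
  +(−1)^1/∏(1,0,0,0,2,3)! = -1/12  (running 5/12)
⟨..|..⟩ = √(72/35)·(5/12) = +0.597614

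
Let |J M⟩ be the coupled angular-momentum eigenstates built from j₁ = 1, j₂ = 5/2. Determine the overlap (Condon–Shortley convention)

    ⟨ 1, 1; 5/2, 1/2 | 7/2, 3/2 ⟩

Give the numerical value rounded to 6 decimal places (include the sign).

+√(10/21) ≈ +0.690066

√[8·0!2!5!/8! · 2!0!3!2!5!2!] = √(1920/7)
  +(−1)^0/∏(0,0,0,3,2,2)! = 1/24  (running 1/24)
⟨..|..⟩ = √(1920/7)·(1/24) = +0.690066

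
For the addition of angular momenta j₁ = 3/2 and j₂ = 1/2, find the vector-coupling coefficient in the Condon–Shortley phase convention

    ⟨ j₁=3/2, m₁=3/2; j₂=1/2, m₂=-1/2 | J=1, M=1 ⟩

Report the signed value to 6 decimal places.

+0.866025

√[3·1!2!0!/4! · 3!0!0!1!2!0!] = √(3)
  +(−1)^0/∏(0,1,0,0,2,0)! = 1/2  (running 1/2)
⟨..|..⟩ = √(3)·(1/2) = +0.866025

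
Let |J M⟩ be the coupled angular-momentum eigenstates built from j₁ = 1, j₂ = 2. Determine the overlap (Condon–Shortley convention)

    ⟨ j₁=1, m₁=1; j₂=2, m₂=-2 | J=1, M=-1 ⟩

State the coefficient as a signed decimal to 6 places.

+√(3/5) ≈ +0.774597

√[3·2!0!2!/5! · 2!0!0!4!0!2!] = √(48/5)
  +(−1)^0/∏(0,2,0,0,0,2)! = 1/4  (running 1/4)
⟨..|..⟩ = √(48/5)·(1/4) = +0.774597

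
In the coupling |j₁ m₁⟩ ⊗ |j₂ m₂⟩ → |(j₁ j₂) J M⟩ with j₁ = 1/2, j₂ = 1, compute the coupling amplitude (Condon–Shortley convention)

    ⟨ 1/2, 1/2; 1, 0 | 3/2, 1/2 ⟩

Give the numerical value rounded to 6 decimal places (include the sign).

+0.816497  (= +√(2/3))

triangle: 0!*1!*2!/4! = 2/24
(j±m)!: 1!*0!*1!*1!*2!*1! = 2
prefactor² = (2J+1)*Δ*N² = 2/3
  k=0: +1/(0!*0!*0!*1!*1!*1!) = 1
Σ = 1  ⇒  CG² = 2/3*1² = 2/3
CG = +√(2/3) = +0.816497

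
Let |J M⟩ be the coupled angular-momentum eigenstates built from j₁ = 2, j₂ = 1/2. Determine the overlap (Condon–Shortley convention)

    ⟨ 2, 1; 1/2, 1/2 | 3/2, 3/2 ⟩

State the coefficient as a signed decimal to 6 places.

√[4·1!3!0!/5! · 3!1!1!0!3!0!] = √(36/5)
  +(−1)^1/∏(1,0,0,0,3,0)! = -1/6  (running -1/6)
⟨..|..⟩ = √(36/5)·(-1/6) = -0.447214

−√(1/5) ≈ -0.447214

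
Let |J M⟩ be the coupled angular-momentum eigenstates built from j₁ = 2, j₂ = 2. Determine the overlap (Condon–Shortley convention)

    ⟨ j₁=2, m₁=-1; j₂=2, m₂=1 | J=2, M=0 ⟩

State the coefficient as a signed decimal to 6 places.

+√(1/14) ≈ +0.267261

√[5·2!2!2!/7! · 1!3!3!1!2!2!] = √(8/7)
  +(−1)^1/∏(1,1,2,2,0,0)! = -1/4  (running -1/4)
  +(−1)^2/∏(2,0,1,1,1,1)! = 1/2  (running 1/4)
⟨..|..⟩ = √(8/7)·(1/4) = +0.267261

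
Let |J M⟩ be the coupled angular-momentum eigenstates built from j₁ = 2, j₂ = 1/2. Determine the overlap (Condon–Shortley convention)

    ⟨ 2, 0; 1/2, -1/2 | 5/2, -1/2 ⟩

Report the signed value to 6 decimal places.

+√(3/5) ≈ +0.774597

triangle: 0!·4!·1!/6! = 24/720
(j±m)!: 2!·2!·0!·1!·2!·3! = 48
prefactor² = (2J+1)·Δ·N² = 48/5
  k=0: +1/(0!·0!·2!·0!·2!·1!) = 1/4
Σ = 1/4  ⇒  CG² = 48/5·1/4² = 3/5
CG = +√(3/5) = +0.774597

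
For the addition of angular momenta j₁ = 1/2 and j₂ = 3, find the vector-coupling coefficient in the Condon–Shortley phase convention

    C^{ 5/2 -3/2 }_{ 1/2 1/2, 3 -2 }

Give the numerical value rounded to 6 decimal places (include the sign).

triangle: 1!·0!·5!/7! = 120/5040
(j±m)!: 1!·0!·1!·5!·1!·4! = 2880
prefactor² = (2J+1)·Δ·N² = 2880/7
  k=0: +1/(0!·1!·0!·1!·0!·4!) = 1/24
Σ = 1/24  ⇒  CG² = 2880/7·1/24² = 5/7
CG = +√(5/7) = +0.845154

+√(5/7) = +0.845154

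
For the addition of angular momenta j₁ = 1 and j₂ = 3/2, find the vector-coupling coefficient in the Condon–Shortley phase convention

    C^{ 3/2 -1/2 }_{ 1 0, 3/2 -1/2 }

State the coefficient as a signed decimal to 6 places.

triangle: 1!×1!×2!/5! = 2/120
(j±m)!: 1!×1!×1!×2!×1!×2! = 4
prefactor² = (2J+1)×Δ×N² = 4/15
  k=0: +1/(0!×1!×1!×1!×0!×1!) = 1
  k=1: −1/(1!×0!×0!×0!×1!×2!) = -1/2
Σ = 1/2  ⇒  CG² = 4/15×1/2² = 1/15
CG = +√(1/15) = +0.258199

+0.258199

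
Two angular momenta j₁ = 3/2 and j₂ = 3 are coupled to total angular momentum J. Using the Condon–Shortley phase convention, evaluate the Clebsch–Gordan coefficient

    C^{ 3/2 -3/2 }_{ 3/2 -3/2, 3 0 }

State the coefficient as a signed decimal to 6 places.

-0.169031

√[4·3!0!3!/7! · 0!3!3!3!0!3!] = √(1296/35)
  +(−1)^3/∏(3,0,0,0,0,3)! = -1/36  (running -1/36)
⟨..|..⟩ = √(1296/35)·(-1/36) = -0.169031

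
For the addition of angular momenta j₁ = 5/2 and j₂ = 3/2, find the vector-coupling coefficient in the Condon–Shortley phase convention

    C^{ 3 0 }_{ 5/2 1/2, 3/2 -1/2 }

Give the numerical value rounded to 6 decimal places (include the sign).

√[7·1!4!2!/8! · 3!2!1!2!3!3!] = √(36/5)
  +(−1)^0/∏(0,1,2,1,2,1)! = 1/4  (running 1/4)
  +(−1)^1/∏(1,0,1,0,3,2)! = -1/12  (running 1/6)
⟨..|..⟩ = √(36/5)·(1/6) = +0.447214

+√(1/5) = +0.447214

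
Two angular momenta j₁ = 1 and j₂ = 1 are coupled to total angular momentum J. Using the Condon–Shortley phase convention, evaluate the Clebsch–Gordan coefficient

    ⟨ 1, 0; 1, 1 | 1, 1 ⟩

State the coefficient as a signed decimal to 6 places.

-0.707107

triangle: 1!·1!·1!/4! = 1/24
(j±m)!: 1!·1!·2!·0!·2!·0! = 4
prefactor² = (2J+1)·Δ·N² = 1/2
  k=1: −1/(1!·0!·0!·1!·1!·0!) = -1
Σ = -1  ⇒  CG² = 1/2·(-1)² = 1/2
CG = −√(1/2) = -0.707107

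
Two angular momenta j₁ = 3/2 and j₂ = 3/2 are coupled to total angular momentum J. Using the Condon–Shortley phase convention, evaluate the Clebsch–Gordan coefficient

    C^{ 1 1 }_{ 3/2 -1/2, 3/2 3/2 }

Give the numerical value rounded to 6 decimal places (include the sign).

√[3·2!1!1!/5! · 1!2!3!0!2!0!] = √(6/5)
  +(−1)^2/∏(2,0,0,1,1,0)! = 1/2  (running 1/2)
⟨..|..⟩ = √(6/5)·(1/2) = +0.547723

+0.547723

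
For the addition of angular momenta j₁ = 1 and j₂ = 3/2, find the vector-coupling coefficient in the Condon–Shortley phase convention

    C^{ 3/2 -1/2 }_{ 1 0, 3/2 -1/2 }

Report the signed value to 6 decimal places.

triangle: 1!×1!×2!/5! = 2/120
(j±m)!: 1!×1!×1!×2!×1!×2! = 4
prefactor² = (2J+1)×Δ×N² = 4/15
  k=0: +1/(0!×1!×1!×1!×0!×1!) = 1
  k=1: −1/(1!×0!×0!×0!×1!×2!) = -1/2
Σ = 1/2  ⇒  CG² = 4/15×1/2² = 1/15
CG = +√(1/15) = +0.258199

+0.258199  (= +√(1/15))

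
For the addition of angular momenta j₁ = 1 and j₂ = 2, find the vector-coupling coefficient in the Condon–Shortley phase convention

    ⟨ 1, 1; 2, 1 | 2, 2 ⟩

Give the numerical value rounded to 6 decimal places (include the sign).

+√(1/3) = +0.577350

triangle: 1!·1!·3!/6! = 6/720
(j±m)!: 2!·0!·3!·1!·4!·0! = 288
prefactor² = (2J+1)·Δ·N² = 12
  k=0: +1/(0!·1!·0!·3!·1!·0!) = 1/6
Σ = 1/6  ⇒  CG² = 12·1/6² = 1/3
CG = +√(1/3) = +0.577350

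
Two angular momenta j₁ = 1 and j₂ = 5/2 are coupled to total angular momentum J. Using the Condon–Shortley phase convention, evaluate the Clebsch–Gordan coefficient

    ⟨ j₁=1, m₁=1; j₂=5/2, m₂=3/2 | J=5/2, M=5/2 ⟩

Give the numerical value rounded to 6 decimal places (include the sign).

triangle: 1!*1!*4!/7! = 24/5040
(j±m)!: 2!*0!*4!*1!*5!*0! = 5760
prefactor² = (2J+1)*Δ*N² = 1152/7
  k=0: +1/(0!*1!*0!*4!*1!*0!) = 1/24
Σ = 1/24  ⇒  CG² = 1152/7*1/24² = 2/7
CG = +√(2/7) = +0.534522

+√(2/7) ≈ +0.534522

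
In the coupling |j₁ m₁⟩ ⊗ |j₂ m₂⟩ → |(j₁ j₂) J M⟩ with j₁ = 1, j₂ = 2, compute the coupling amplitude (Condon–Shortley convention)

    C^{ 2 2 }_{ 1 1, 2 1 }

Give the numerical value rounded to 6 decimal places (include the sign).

+√(1/3) ≈ +0.577350

j₁+j₂−J=1  J+j₁−j₂=1  J−j₁+j₂=3  j₁+j₂+J+1=6
(j₁±m₁, j₂±m₂, J±M) = (2,0,3,1,4,0)
P² = 12
sum k=0..0:
  [0] +1/6 = 1/6
S = 1/6
C² = P²·S² = 1/3 ; C = +0.577350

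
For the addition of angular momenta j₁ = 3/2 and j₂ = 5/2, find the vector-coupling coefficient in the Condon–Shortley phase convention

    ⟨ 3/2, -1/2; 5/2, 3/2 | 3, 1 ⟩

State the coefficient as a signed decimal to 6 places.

−√(49/120) ≈ -0.639010

triangle: 1!*2!*4!/8! = 48/40320
(j±m)!: 1!*2!*4!*1!*4!*2! = 2304
prefactor² = (2J+1)*Δ*N² = 96/5
  k=0: +1/(0!*1!*2!*4!*0!*0!) = 1/48
  k=1: −1/(1!*0!*1!*3!*1!*1!) = -1/6
Σ = -7/48  ⇒  CG² = 96/5*(-7/48)² = 49/120
CG = −√(49/120) = -0.639010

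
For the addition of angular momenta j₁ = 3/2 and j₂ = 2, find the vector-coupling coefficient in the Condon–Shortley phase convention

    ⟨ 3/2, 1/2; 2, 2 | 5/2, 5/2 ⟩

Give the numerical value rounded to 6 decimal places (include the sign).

triangle: 1!·2!·3!/7! = 12/5040
(j±m)!: 2!·1!·4!·0!·5!·0! = 5760
prefactor² = (2J+1)·Δ·N² = 576/7
  k=1: −1/(1!·0!·0!·3!·2!·0!) = -1/12
Σ = -1/12  ⇒  CG² = 576/7·(-1/12)² = 4/7
CG = −√(4/7) = -0.755929

-0.755929  (= −√(4/7))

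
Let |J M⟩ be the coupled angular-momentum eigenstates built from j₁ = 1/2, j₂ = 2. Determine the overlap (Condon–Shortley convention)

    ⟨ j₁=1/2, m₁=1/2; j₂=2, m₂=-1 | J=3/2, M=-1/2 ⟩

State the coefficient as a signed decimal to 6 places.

+√(3/5) = +0.774597

j₁+j₂−J=1  J+j₁−j₂=0  J−j₁+j₂=3  j₁+j₂+J+1=5
(j₁±m₁, j₂±m₂, J±M) = (1,0,1,3,1,2)
P² = 12/5
sum k=0..0:
  [0] +1/2 = 1/2
S = 1/2
C² = P²·S² = 3/5 ; C = +0.774597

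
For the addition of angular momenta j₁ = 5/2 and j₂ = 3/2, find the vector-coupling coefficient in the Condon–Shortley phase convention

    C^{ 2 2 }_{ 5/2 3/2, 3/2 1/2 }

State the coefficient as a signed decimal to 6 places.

−√(8/21) ≈ -0.617213

√[5·2!3!1!/7! · 4!1!2!1!4!0!] = √(96/7)
  +(−1)^1/∏(1,1,0,1,3,0)! = -1/6  (running -1/6)
⟨..|..⟩ = √(96/7)·(-1/6) = -0.617213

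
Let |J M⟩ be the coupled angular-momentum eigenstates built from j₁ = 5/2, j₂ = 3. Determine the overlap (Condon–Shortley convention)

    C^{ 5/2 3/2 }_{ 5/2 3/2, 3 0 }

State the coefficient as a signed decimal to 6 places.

−√(7/30) = -0.483046

√[6·3!2!3!/9! · 4!1!3!3!4!1!] = √(864/35)
  +(−1)^0/∏(0,3,1,3,1,0)! = 1/36  (running 1/36)
  +(−1)^1/∏(1,2,0,2,2,1)! = -1/8  (running -7/72)
⟨..|..⟩ = √(864/35)·(-7/72) = -0.483046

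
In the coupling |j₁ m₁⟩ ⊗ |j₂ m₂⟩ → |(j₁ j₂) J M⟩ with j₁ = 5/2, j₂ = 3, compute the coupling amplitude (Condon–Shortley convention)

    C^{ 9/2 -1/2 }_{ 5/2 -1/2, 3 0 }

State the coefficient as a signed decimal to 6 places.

triangle: 1!·4!·5!/11! = 2880/39916800
(j±m)!: 2!·3!·3!·3!·4!·5! = 1244160
prefactor² = (2J+1)·Δ·N² = 69120/77
  k=0: +1/(0!·1!·3!·3!·1!·2!) = 1/72
  k=1: −1/(1!·0!·2!·2!·2!·3!) = -1/48
Σ = -1/144  ⇒  CG² = 69120/77·(-1/144)² = 10/231
CG = −√(10/231) = -0.208063

−√(10/231) = -0.208063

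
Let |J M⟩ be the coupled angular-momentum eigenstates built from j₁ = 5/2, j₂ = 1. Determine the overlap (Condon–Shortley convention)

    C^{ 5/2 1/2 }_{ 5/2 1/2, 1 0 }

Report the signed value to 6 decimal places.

triangle: 1!*4!*1!/7! = 24/5040
(j±m)!: 3!*2!*1!*1!*3!*2! = 144
prefactor² = (2J+1)*Δ*N² = 144/35
  k=0: +1/(0!*1!*2!*1!*2!*0!) = 1/4
  k=1: −1/(1!*0!*1!*0!*3!*1!) = -1/6
Σ = 1/12  ⇒  CG² = 144/35*1/12² = 1/35
CG = +√(1/35) = +0.169031

+0.169031  (= +√(1/35))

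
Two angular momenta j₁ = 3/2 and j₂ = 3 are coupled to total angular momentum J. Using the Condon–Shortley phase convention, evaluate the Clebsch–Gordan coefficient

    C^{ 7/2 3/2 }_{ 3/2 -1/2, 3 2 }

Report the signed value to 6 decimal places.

-0.654654

√[8·1!2!5!/9! · 1!2!5!1!5!2!] = √(6400/21)
  +(−1)^0/∏(0,1,2,5,0,0)! = 1/240  (running 1/240)
  +(−1)^1/∏(1,0,1,4,1,1)! = -1/24  (running -3/80)
⟨..|..⟩ = √(6400/21)·(-3/80) = -0.654654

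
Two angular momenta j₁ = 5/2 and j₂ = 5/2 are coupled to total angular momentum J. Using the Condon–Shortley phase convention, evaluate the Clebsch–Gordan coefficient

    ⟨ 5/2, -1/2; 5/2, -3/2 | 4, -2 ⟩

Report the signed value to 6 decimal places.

+√(5/28) = +0.422577

√[9·1!4!4!/10! · 2!3!1!4!2!6!] = √(20736/35)
  +(−1)^0/∏(0,1,3,1,1,3)! = 1/36  (running 1/36)
  +(−1)^1/∏(1,0,2,0,2,4)! = -1/96  (running 5/288)
⟨..|..⟩ = √(20736/35)·(5/288) = +0.422577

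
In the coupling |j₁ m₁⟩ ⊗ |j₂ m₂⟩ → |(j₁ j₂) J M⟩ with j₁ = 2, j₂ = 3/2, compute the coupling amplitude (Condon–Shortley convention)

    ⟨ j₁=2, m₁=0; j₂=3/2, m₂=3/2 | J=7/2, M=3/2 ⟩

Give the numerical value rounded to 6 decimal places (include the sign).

j₁+j₂−J=0  J+j₁−j₂=4  J−j₁+j₂=3  j₁+j₂+J+1=8
(j₁±m₁, j₂±m₂, J±M) = (2,2,3,0,5,2)
P² = 1152/7
sum k=0..0:
  [0] +1/24 = 1/24
S = 1/24
C² = P²·S² = 2/7 ; C = +0.534522

+0.534522  (= +√(2/7))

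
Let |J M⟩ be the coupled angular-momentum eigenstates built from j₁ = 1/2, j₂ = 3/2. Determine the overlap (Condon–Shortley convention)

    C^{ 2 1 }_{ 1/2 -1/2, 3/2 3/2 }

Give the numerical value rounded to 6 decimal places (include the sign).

+0.500000

j₁+j₂−J=0  J+j₁−j₂=1  J−j₁+j₂=3  j₁+j₂+J+1=5
(j₁±m₁, j₂±m₂, J±M) = (0,1,3,0,3,1)
P² = 9
sum k=0..0:
  [0] +1/6 = 1/6
S = 1/6
C² = P²·S² = 1/4 ; C = +0.500000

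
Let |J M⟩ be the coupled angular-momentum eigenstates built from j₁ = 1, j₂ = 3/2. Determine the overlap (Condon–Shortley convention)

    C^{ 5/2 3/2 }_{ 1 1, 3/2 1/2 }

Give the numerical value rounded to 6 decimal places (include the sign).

triangle: 0!*2!*3!/6! = 12/720
(j±m)!: 2!*0!*2!*1!*4!*1! = 96
prefactor² = (2J+1)*Δ*N² = 48/5
  k=0: +1/(0!*0!*0!*2!*2!*1!) = 1/4
Σ = 1/4  ⇒  CG² = 48/5*1/4² = 3/5
CG = +√(3/5) = +0.774597

+0.774597  (= +√(3/5))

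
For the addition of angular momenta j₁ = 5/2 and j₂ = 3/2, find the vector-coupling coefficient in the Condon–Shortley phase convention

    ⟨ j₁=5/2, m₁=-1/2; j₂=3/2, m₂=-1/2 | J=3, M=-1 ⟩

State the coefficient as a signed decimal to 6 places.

triangle: 1!×4!×2!/8! = 48/40320
(j±m)!: 2!×3!×1!×2!×2!×4! = 1152
prefactor² = (2J+1)×Δ×N² = 48/5
  k=0: +1/(0!×1!×3!×1!×1!×1!) = 1/6
  k=1: −1/(1!×0!×2!×0!×2!×2!) = -1/8
Σ = 1/24  ⇒  CG² = 48/5×1/24² = 1/60
CG = +√(1/60) = +0.129099

+0.129099  (= +√(1/60))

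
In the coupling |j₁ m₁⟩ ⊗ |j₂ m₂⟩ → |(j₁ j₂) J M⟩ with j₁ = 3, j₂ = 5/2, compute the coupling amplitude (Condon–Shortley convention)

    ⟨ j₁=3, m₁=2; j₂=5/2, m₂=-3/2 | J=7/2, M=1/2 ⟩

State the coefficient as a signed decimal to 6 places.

triangle: 2!·4!·3!/10! = 288/3628800
(j±m)!: 5!·1!·1!·4!·4!·3! = 414720
prefactor² = (2J+1)·Δ·N² = 9216/35
  k=0: +1/(0!·2!·1!·1!·3!·2!) = 1/24
  k=1: −1/(1!·1!·0!·0!·4!·3!) = -1/144
Σ = 5/144  ⇒  CG² = 9216/35·5/144² = 20/63
CG = +√(20/63) = +0.563436

+0.563436  (= +√(20/63))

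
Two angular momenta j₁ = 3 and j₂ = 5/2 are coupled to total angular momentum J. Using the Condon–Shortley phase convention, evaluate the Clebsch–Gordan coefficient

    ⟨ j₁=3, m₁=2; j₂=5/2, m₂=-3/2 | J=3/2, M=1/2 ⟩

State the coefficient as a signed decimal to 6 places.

-0.218218  (= −√(1/21))

triangle: 4!·2!·1!/8! = 48/40320
(j±m)!: 5!·1!·1!·4!·2!·1! = 5760
prefactor² = (2J+1)·Δ·N² = 192/7
  k=0: +1/(0!·4!·1!·1!·1!·0!) = 1/24
  k=1: −1/(1!·3!·0!·0!·2!·1!) = -1/12
Σ = -1/24  ⇒  CG² = 192/7·(-1/24)² = 1/21
CG = −√(1/21) = -0.218218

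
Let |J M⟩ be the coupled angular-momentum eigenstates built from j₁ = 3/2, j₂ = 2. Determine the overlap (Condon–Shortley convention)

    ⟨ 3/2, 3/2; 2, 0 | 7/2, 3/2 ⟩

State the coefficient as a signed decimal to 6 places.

√[8·0!3!4!/8! · 3!0!2!2!5!2!] = √(1152/7)
  +(−1)^0/∏(0,0,0,2,3,2)! = 1/24  (running 1/24)
⟨..|..⟩ = √(1152/7)·(1/24) = +0.534522

+√(2/7) = +0.534522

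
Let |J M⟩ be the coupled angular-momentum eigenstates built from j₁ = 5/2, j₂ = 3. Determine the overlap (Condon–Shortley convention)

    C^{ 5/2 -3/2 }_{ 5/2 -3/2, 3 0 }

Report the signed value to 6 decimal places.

+0.483046

√[6·3!2!3!/9! · 1!4!3!3!1!4!] = √(864/35)
  +(−1)^2/∏(2,1,2,1,0,2)! = 1/8  (running 1/8)
  +(−1)^3/∏(3,0,1,0,1,3)! = -1/36  (running 7/72)
⟨..|..⟩ = √(864/35)·(7/72) = +0.483046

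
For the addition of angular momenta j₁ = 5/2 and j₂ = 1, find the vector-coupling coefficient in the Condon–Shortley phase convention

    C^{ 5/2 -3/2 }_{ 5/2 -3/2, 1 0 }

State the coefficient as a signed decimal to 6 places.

j₁+j₂−J=1  J+j₁−j₂=4  J−j₁+j₂=1  j₁+j₂+J+1=7
(j₁±m₁, j₂±m₂, J±M) = (1,4,1,1,1,4)
P² = 576/35
sum k=0..1:
  [0] +1/24 = 1/24
  [1] −1/6 = -1/6
S = -1/8
C² = P²·S² = 9/35 ; C = -0.507093

−√(9/35) ≈ -0.507093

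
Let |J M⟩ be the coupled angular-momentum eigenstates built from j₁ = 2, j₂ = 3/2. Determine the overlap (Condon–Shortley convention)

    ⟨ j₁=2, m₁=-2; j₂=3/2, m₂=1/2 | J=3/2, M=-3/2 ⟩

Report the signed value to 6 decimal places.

triangle: 2!*2!*1!/6! = 4/720
(j±m)!: 0!*4!*2!*1!*0!*3! = 288
prefactor² = (2J+1)*Δ*N² = 32/5
  k=2: +1/(2!*0!*2!*0!*0!*1!) = 1/4
Σ = 1/4  ⇒  CG² = 32/5*1/4² = 2/5
CG = +√(2/5) = +0.632456

+√(2/5) = +0.632456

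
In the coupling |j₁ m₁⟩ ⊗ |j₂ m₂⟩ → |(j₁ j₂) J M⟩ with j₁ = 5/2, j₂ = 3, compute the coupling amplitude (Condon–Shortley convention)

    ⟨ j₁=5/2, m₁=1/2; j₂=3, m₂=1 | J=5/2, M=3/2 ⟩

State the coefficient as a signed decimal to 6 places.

√[6·3!2!3!/9! · 3!2!4!2!4!1!] = √(576/35)
  +(−1)^1/∏(1,2,1,3,1,0)! = -1/12  (running -1/12)
  +(−1)^2/∏(2,1,0,2,2,1)! = 1/8  (running 1/24)
⟨..|..⟩ = √(576/35)·(1/24) = +0.169031

+0.169031  (= +√(1/35))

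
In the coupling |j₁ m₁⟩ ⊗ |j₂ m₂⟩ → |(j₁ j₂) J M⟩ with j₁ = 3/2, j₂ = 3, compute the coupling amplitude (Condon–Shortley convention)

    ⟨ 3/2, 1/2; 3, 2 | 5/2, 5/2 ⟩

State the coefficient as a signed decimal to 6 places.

triangle: 2!*1!*4!/8! = 48/40320
(j±m)!: 2!*1!*5!*1!*5!*0! = 28800
prefactor² = (2J+1)*Δ*N² = 1440/7
  k=1: −1/(1!*1!*0!*4!*1!*0!) = -1/24
Σ = -1/24  ⇒  CG² = 1440/7*(-1/24)² = 5/14
CG = −√(5/14) = -0.597614

-0.597614  (= −√(5/14))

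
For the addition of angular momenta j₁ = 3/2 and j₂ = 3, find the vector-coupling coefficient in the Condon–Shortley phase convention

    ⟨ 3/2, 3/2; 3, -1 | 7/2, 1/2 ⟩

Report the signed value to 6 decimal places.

triangle: 1!·2!·5!/9! = 240/362880
(j±m)!: 3!·0!·2!·4!·4!·3! = 41472
prefactor² = (2J+1)·Δ·N² = 1536/7
  k=0: +1/(0!·1!·0!·2!·2!·3!) = 1/24
Σ = 1/24  ⇒  CG² = 1536/7·1/24² = 8/21
CG = +√(8/21) = +0.617213

+√(8/21) = +0.617213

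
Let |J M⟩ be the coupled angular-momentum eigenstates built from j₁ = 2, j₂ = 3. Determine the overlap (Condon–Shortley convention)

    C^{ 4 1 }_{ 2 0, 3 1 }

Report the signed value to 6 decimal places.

−√(3/28) ≈ -0.327327

triangle: 1!×3!×5!/10! = 720/3628800
(j±m)!: 2!×2!×4!×2!×5!×3! = 138240
prefactor² = (2J+1)×Δ×N² = 1728/7
  k=0: +1/(0!×1!×2!×4!×1!×1!) = 1/48
  k=1: −1/(1!×0!×1!×3!×2!×2!) = -1/24
Σ = -1/48  ⇒  CG² = 1728/7×(-1/48)² = 3/28
CG = −√(3/28) = -0.327327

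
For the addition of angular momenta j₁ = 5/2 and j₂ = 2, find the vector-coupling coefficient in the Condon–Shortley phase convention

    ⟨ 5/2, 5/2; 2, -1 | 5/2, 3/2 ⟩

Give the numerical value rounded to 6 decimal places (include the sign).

√[6·2!3!2!/8! · 5!0!1!3!4!1!] = √(432/7)
  +(−1)^0/∏(0,2,0,1,3,1)! = 1/12  (running 1/12)
⟨..|..⟩ = √(432/7)·(1/12) = +0.654654

+√(3/7) ≈ +0.654654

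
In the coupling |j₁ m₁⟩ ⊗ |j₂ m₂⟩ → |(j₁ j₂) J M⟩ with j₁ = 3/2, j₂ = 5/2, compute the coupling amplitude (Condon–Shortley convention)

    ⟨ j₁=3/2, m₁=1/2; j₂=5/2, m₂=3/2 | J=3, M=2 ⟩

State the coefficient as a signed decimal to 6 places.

triangle: 1!*2!*4!/8! = 48/40320
(j±m)!: 2!*1!*4!*1!*5!*1! = 5760
prefactor² = (2J+1)*Δ*N² = 48
  k=0: +1/(0!*1!*1!*4!*1!*0!) = 1/24
  k=1: −1/(1!*0!*0!*3!*2!*1!) = -1/12
Σ = -1/24  ⇒  CG² = 48*(-1/24)² = 1/12
CG = −√(1/12) = -0.288675

−√(1/12) ≈ -0.288675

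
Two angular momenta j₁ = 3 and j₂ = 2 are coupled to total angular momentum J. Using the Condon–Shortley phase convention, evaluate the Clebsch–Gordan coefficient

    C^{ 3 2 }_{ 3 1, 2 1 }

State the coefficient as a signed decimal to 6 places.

j₁+j₂−J=2  J+j₁−j₂=4  J−j₁+j₂=2  j₁+j₂+J+1=9
(j₁±m₁, j₂±m₂, J±M) = (4,2,3,1,5,1)
P² = 64
sum k=1..2:
  [1] −1/12 = -1/12
  [2] +1/48 = 1/48
S = -1/16
C² = P²·S² = 1/4 ; C = -0.500000

-0.500000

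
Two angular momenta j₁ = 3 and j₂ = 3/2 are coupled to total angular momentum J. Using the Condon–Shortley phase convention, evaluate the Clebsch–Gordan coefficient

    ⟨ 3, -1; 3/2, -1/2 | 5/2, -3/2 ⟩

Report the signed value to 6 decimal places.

triangle: 2!*4!*1!/8! = 48/40320
(j±m)!: 2!*4!*1!*2!*1!*4! = 2304
prefactor² = (2J+1)*Δ*N² = 576/35
  k=0: +1/(0!*2!*4!*1!*0!*0!) = 1/48
  k=1: −1/(1!*1!*3!*0!*1!*1!) = -1/6
Σ = -7/48  ⇒  CG² = 576/35*(-7/48)² = 7/20
CG = −√(7/20) = -0.591608

−√(7/20) = -0.591608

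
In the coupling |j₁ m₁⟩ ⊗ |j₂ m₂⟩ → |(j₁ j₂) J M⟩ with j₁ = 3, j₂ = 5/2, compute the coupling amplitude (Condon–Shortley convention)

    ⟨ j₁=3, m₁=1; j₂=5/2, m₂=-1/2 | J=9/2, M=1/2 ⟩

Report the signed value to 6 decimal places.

+0.480500  (= +√(160/693))

j₁+j₂−J=1  J+j₁−j₂=5  J−j₁+j₂=4  j₁+j₂+J+1=11
(j₁±m₁, j₂±m₂, J±M) = (4,2,2,3,5,4)
P² = 92160/77
sum k=0..1:
  [0] +1/48 = 1/48
  [1] −1/144 = -1/144
S = 1/72
C² = P²·S² = 160/693 ; C = +0.480500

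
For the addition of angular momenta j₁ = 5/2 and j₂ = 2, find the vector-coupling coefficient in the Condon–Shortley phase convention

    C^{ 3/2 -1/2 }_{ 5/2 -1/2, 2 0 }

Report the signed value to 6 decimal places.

√[4·3!2!1!/7! · 2!3!2!2!1!2!] = √(32/35)
  +(−1)^1/∏(1,2,2,1,0,0)! = -1/4  (running -1/4)
  +(−1)^2/∏(2,1,1,0,1,1)! = 1/2  (running 1/4)
⟨..|..⟩ = √(32/35)·(1/4) = +0.239046

+0.239046  (= +√(2/35))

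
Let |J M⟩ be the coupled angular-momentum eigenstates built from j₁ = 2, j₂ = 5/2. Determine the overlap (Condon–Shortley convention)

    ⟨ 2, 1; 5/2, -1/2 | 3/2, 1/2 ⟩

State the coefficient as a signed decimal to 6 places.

−√(5/21) = -0.487950

triangle: 3!*1!*2!/7! = 12/5040
(j±m)!: 3!*1!*2!*3!*2!*1! = 144
prefactor² = (2J+1)*Δ*N² = 48/35
  k=0: +1/(0!*3!*1!*2!*0!*0!) = 1/12
  k=1: −1/(1!*2!*0!*1!*1!*1!) = -1/2
Σ = -5/12  ⇒  CG² = 48/35*(-5/12)² = 5/21
CG = −√(5/21) = -0.487950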